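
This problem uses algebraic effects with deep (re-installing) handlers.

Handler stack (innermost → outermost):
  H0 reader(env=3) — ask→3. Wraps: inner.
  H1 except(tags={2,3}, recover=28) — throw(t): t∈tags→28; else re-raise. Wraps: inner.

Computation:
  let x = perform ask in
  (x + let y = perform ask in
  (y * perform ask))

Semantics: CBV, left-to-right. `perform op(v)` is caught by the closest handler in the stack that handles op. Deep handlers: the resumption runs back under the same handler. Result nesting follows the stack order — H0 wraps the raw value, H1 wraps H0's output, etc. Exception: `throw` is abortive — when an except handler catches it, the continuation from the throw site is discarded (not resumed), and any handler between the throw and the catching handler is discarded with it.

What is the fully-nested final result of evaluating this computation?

Answer: 12

Step-by-step:
ask @ H0 ⇒ 3
ask @ H0 ⇒ 3
ask @ H0 ⇒ 3
H0 returns 12
H1 returns 12
= 12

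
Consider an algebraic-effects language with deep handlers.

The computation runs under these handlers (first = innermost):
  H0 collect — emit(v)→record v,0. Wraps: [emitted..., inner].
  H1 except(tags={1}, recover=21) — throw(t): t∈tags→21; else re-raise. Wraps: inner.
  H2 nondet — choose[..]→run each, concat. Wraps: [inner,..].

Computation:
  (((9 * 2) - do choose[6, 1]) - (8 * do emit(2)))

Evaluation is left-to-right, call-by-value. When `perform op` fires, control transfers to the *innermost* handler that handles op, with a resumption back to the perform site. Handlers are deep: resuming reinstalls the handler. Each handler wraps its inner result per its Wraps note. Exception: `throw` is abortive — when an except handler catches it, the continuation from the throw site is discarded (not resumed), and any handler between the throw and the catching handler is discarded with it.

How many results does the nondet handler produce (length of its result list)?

Evaluation trace:
choose[6, 1] @ H2
  branch[0] choose=6:
    emit(2) @ H0 ⇒ out+=2
    H0 returns [2, 12]
    H1 returns [2, 12]
    H2 returns [[2, 12]]
  branch[1] choose=1:
    emit(2) @ H0 ⇒ out+=2
    H0 returns [2, 17]
    H1 returns [2, 17]
    H2 returns [[2, 17]]
= [[2, 12], [2, 17]]

Answer: 2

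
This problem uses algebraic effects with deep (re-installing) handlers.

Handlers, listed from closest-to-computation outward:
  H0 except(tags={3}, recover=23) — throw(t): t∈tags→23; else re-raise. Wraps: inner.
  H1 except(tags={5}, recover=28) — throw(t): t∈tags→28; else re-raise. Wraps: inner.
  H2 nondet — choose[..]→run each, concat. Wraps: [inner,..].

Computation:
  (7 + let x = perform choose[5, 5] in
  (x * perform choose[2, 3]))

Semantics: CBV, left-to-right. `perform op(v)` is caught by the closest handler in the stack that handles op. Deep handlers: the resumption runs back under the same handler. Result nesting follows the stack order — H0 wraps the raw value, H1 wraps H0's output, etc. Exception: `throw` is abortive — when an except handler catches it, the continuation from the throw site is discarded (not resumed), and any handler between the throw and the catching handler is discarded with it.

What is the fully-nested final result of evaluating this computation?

Working:
choose[5, 5] @ H2
  branch[0] choose=5:
    choose[2, 3] @ H2
      branch[0] choose=2:
        H0 returns 17
        H1 returns 17
        H2 returns [17]
      branch[1] choose=3:
        H0 returns 22
        H1 returns 22
        H2 returns [22]
  branch[1] choose=5:
    choose[2, 3] @ H2
      branch[0] choose=2:
        H0 returns 17
        H1 returns 17
        H2 returns [17]
      branch[1] choose=3:
        H0 returns 22
        H1 returns 22
        H2 returns [22]
= [17, 22, 17, 22]

Answer: [17, 22, 17, 22]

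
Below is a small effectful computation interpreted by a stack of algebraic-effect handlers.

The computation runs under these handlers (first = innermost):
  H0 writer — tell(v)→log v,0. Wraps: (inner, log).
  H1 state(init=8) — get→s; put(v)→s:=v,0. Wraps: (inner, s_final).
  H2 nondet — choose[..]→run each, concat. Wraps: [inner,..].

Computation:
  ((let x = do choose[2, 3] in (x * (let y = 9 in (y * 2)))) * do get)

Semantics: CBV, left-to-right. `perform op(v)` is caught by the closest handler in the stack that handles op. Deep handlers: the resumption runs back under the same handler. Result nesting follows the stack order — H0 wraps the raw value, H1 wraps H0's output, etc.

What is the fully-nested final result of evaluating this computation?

Answer: [((288, ()), 8), ((432, ()), 8)]

Step-by-step:
choose[2, 3] @ H2
  branch[0] choose=2:
    get @ H1 ⇒ 8
    H0 returns (288, ())
    H1 returns ((288, ()), 8)
    H2 returns [((288, ()), 8)]
  branch[1] choose=3:
    get @ H1 ⇒ 8
    H0 returns (432, ())
    H1 returns ((432, ()), 8)
    H2 returns [((432, ()), 8)]
= [((288, ()), 8), ((432, ()), 8)]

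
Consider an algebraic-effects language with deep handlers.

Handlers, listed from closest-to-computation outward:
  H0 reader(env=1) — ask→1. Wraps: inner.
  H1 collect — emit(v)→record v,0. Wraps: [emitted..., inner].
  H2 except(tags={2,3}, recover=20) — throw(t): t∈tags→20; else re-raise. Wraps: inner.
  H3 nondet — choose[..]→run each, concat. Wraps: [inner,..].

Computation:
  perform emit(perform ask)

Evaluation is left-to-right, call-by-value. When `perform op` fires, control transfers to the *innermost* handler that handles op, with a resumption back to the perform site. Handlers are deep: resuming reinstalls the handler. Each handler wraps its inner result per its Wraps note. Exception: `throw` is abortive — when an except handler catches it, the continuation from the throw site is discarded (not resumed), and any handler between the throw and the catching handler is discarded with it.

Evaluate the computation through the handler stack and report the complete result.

Answer: [[1, 0]]

Working:
ask @ H0 ⇒ 1
emit(1) @ H1 ⇒ out+=1
H0 returns 0
H1 returns [1, 0]
H2 returns [1, 0]
H3 returns [[1, 0]]
= [[1, 0]]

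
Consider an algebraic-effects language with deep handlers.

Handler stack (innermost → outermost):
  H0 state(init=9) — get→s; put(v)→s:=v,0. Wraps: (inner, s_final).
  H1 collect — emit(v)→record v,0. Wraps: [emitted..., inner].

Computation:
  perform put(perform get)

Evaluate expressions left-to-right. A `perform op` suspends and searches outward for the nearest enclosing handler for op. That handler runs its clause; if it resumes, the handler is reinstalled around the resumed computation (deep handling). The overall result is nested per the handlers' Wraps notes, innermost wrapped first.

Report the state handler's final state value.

Step-by-step:
get @ H0 ⇒ 9
put(9) @ H0 ⇒ s:=9
H0 returns (0, 9)
H1 returns [(0, 9)]
= [(0, 9)]

Answer: 9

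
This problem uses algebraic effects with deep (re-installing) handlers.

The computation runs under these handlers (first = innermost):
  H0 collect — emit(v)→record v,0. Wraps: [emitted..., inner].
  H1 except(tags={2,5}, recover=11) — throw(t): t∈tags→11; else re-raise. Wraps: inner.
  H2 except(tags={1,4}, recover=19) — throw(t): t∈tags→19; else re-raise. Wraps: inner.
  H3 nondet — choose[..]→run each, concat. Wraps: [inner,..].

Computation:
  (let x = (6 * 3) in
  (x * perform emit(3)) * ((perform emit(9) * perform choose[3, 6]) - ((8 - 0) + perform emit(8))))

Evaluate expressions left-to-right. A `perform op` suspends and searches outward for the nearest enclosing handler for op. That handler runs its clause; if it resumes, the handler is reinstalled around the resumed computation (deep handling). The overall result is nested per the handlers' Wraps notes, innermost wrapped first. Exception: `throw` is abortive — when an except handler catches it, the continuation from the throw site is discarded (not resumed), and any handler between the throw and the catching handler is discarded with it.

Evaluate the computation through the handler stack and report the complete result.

Working:
emit(3) @ H0 ⇒ out+=3
emit(9) @ H0 ⇒ out+=9
choose[3, 6] @ H3
  branch[0] choose=3:
    emit(8) @ H0 ⇒ out+=8
    H0 returns [3, 9, 8, 0]
    H1 returns [3, 9, 8, 0]
    H2 returns [3, 9, 8, 0]
    H3 returns [[3, 9, 8, 0]]
  branch[1] choose=6:
    emit(8) @ H0 ⇒ out+=8
    H0 returns [3, 9, 8, 0]
    H1 returns [3, 9, 8, 0]
    H2 returns [3, 9, 8, 0]
    H3 returns [[3, 9, 8, 0]]
= [[3, 9, 8, 0], [3, 9, 8, 0]]

Answer: [[3, 9, 8, 0], [3, 9, 8, 0]]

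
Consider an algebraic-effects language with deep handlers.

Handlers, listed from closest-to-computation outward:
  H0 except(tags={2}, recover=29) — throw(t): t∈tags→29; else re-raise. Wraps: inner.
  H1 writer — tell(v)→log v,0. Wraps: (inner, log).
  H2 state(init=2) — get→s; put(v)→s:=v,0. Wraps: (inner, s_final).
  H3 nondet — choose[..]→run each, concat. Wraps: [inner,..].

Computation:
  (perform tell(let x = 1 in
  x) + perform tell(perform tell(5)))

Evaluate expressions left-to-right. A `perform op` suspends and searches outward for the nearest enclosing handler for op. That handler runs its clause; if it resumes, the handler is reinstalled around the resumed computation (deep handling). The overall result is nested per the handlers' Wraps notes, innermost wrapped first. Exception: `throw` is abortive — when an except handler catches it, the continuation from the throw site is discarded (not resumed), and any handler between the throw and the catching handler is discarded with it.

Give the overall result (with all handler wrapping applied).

Step-by-step:
tell(1) @ H1 ⇒ log+=1
tell(5) @ H1 ⇒ log+=5
tell(0) @ H1 ⇒ log+=0
H0 returns 0
H1 returns (0, (1, 5, 0))
H2 returns ((0, (1, 5, 0)), 2)
H3 returns [((0, (1, 5, 0)), 2)]
= [((0, (1, 5, 0)), 2)]

Answer: [((0, (1, 5, 0)), 2)]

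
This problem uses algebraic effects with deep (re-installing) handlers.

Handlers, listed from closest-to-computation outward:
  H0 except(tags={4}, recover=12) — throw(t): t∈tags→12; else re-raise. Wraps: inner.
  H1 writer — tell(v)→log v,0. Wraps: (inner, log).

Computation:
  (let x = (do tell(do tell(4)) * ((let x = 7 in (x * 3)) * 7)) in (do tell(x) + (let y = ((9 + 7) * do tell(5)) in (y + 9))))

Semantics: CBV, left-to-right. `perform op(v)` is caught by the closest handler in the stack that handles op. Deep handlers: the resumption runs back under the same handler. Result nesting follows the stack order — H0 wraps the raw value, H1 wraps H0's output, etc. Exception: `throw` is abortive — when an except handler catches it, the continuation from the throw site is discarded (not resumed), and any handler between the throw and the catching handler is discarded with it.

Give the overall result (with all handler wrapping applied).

Working:
tell(4) @ H1 ⇒ log+=4
tell(0) @ H1 ⇒ log+=0
tell(0) @ H1 ⇒ log+=0
tell(5) @ H1 ⇒ log+=5
H0 returns 9
H1 returns (9, (4, 0, 0, 5))
= (9, (4, 0, 0, 5))

Answer: (9, (4, 0, 0, 5))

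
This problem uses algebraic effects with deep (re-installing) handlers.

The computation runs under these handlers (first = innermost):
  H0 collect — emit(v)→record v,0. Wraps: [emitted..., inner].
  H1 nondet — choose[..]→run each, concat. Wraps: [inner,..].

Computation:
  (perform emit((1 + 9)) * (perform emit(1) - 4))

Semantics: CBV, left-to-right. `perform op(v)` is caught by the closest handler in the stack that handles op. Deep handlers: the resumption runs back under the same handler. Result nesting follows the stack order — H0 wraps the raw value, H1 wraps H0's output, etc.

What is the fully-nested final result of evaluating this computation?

Working:
emit(10) @ H0 ⇒ out+=10
emit(1) @ H0 ⇒ out+=1
H0 returns [10, 1, 0]
H1 returns [[10, 1, 0]]
= [[10, 1, 0]]

Answer: [[10, 1, 0]]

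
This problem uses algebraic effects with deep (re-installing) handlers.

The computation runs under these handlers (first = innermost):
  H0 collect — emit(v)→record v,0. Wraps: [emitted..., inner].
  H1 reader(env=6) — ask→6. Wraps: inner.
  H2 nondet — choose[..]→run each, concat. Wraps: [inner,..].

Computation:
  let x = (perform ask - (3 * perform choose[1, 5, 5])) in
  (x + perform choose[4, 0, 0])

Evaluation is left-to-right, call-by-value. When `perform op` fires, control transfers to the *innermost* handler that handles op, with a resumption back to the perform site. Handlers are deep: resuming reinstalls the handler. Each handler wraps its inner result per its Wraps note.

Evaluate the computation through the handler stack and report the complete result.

Answer: [[7], [3], [3], [-5], [-9], [-9], [-5], [-9], [-9]]

Evaluation trace:
ask @ H1 ⇒ 6
choose[1, 5, 5] @ H2
  branch[0] choose=1:
    choose[4, 0, 0] @ H2
      branch[0] choose=4:
        H0 returns [7]
        H1 returns [7]
        H2 returns [[7]]
      branch[1] choose=0:
        H0 returns [3]
        H1 returns [3]
        H2 returns [[3]]
      branch[2] choose=0:
        H0 returns [3]
        H1 returns [3]
        H2 returns [[3]]
  branch[1] choose=5:
    choose[4, 0, 0] @ H2
      branch[0] choose=4:
        H0 returns [-5]
        H1 returns [-5]
        H2 returns [[-5]]
      branch[1] choose=0:
        H0 returns [-9]
        H1 returns [-9]
        H2 returns [[-9]]
      branch[2] choose=0:
        H0 returns [-9]
        H1 returns [-9]
        H2 returns [[-9]]
  branch[2] choose=5:
    choose[4, 0, 0] @ H2
      branch[0] choose=4:
        H0 returns [-5]
        H1 returns [-5]
        H2 returns [[-5]]
      branch[1] choose=0:
        H0 returns [-9]
        H1 returns [-9]
        H2 returns [[-9]]
      branch[2] choose=0:
        H0 returns [-9]
        H1 returns [-9]
        H2 returns [[-9]]
= [[7], [3], [3], [-5], [-9], [-9], [-5], [-9], [-9]]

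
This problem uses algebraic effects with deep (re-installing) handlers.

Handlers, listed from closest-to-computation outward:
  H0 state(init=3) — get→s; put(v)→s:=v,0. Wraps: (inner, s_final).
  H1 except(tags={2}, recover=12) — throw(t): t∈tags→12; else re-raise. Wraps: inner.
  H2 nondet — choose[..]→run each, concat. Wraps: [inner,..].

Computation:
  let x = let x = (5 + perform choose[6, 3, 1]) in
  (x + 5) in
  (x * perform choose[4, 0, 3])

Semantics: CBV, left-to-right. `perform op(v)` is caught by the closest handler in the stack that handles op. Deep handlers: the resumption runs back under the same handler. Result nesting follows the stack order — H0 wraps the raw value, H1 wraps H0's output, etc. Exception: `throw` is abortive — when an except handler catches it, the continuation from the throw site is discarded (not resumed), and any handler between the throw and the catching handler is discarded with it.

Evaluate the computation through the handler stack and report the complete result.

Evaluation trace:
choose[6, 3, 1] @ H2
  branch[0] choose=6:
    choose[4, 0, 3] @ H2
      branch[0] choose=4:
        H0 returns (64, 3)
        H1 returns (64, 3)
        H2 returns [(64, 3)]
      branch[1] choose=0:
        H0 returns (0, 3)
        H1 returns (0, 3)
        H2 returns [(0, 3)]
      branch[2] choose=3:
        H0 returns (48, 3)
        H1 returns (48, 3)
        H2 returns [(48, 3)]
  branch[1] choose=3:
    choose[4, 0, 3] @ H2
      branch[0] choose=4:
        H0 returns (52, 3)
        H1 returns (52, 3)
        H2 returns [(52, 3)]
      branch[1] choose=0:
        H0 returns (0, 3)
        H1 returns (0, 3)
        H2 returns [(0, 3)]
      branch[2] choose=3:
        H0 returns (39, 3)
        H1 returns (39, 3)
        H2 returns [(39, 3)]
  branch[2] choose=1:
    choose[4, 0, 3] @ H2
      branch[0] choose=4:
        H0 returns (44, 3)
        H1 returns (44, 3)
        H2 returns [(44, 3)]
      branch[1] choose=0:
        H0 returns (0, 3)
        H1 returns (0, 3)
        H2 returns [(0, 3)]
      branch[2] choose=3:
        H0 returns (33, 3)
        H1 returns (33, 3)
        H2 returns [(33, 3)]
= [(64, 3), (0, 3), (48, 3), (52, 3), (0, 3), (39, 3), (44, 3), (0, 3), (33, 3)]

Answer: [(64, 3), (0, 3), (48, 3), (52, 3), (0, 3), (39, 3), (44, 3), (0, 3), (33, 3)]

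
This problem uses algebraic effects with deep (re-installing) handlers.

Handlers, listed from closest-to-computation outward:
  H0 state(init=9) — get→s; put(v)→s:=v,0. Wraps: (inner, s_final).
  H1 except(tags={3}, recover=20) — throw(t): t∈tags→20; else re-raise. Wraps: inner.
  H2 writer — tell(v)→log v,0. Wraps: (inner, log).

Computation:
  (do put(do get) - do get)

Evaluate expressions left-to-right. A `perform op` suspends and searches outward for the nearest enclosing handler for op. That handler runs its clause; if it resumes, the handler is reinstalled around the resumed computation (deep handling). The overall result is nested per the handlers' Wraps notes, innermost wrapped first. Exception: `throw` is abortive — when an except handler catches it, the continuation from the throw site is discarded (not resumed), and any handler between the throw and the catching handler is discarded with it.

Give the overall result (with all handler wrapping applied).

Answer: ((-9, 9), ())

Evaluation trace:
get @ H0 ⇒ 9
put(9) @ H0 ⇒ s:=9
get @ H0 ⇒ 9
H0 returns (-9, 9)
H1 returns (-9, 9)
H2 returns ((-9, 9), ())
= ((-9, 9), ())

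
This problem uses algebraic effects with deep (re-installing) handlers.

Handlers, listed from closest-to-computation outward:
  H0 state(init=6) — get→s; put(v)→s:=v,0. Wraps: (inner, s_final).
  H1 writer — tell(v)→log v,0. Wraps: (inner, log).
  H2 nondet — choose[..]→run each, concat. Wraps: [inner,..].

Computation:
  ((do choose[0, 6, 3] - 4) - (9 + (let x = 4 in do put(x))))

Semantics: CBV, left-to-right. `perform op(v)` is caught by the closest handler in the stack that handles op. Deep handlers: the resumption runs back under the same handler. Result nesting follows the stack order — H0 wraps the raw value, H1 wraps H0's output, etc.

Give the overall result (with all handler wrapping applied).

Answer: [((-13, 4), ()), ((-7, 4), ()), ((-10, 4), ())]

Working:
choose[0, 6, 3] @ H2
  branch[0] choose=0:
    put(4) @ H0 ⇒ s:=4
    H0 returns (-13, 4)
    H1 returns ((-13, 4), ())
    H2 returns [((-13, 4), ())]
  branch[1] choose=6:
    put(4) @ H0 ⇒ s:=4
    H0 returns (-7, 4)
    H1 returns ((-7, 4), ())
    H2 returns [((-7, 4), ())]
  branch[2] choose=3:
    put(4) @ H0 ⇒ s:=4
    H0 returns (-10, 4)
    H1 returns ((-10, 4), ())
    H2 returns [((-10, 4), ())]
= [((-13, 4), ()), ((-7, 4), ()), ((-10, 4), ())]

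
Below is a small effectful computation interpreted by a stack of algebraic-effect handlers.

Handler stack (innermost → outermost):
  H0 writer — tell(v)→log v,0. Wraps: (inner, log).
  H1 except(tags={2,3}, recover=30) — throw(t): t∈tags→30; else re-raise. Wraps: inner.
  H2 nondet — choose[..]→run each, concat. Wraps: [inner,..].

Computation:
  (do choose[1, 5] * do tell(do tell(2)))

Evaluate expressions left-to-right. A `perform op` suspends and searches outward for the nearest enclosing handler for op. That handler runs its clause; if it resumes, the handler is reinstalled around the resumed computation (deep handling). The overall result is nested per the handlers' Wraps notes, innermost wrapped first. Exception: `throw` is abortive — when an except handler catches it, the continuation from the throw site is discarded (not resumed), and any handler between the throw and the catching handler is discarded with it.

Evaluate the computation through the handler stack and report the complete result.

Working:
choose[1, 5] @ H2
  branch[0] choose=1:
    tell(2) @ H0 ⇒ log+=2
    tell(0) @ H0 ⇒ log+=0
    H0 returns (0, (2, 0))
    H1 returns (0, (2, 0))
    H2 returns [(0, (2, 0))]
  branch[1] choose=5:
    tell(2) @ H0 ⇒ log+=2
    tell(0) @ H0 ⇒ log+=0
    H0 returns (0, (2, 0))
    H1 returns (0, (2, 0))
    H2 returns [(0, (2, 0))]
= [(0, (2, 0)), (0, (2, 0))]

Answer: [(0, (2, 0)), (0, (2, 0))]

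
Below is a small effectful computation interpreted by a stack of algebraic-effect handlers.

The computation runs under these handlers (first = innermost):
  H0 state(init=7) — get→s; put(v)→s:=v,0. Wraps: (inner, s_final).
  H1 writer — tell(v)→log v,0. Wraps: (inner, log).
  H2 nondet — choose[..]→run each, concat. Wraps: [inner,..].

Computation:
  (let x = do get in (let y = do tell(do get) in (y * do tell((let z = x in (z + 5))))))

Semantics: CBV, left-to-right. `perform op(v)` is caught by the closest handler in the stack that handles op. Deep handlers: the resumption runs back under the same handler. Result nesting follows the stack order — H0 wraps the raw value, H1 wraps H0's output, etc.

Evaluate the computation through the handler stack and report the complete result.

Answer: [((0, 7), (7, 12))]

Working:
get @ H0 ⇒ 7
get @ H0 ⇒ 7
tell(7) @ H1 ⇒ log+=7
tell(12) @ H1 ⇒ log+=12
H0 returns (0, 7)
H1 returns ((0, 7), (7, 12))
H2 returns [((0, 7), (7, 12))]
= [((0, 7), (7, 12))]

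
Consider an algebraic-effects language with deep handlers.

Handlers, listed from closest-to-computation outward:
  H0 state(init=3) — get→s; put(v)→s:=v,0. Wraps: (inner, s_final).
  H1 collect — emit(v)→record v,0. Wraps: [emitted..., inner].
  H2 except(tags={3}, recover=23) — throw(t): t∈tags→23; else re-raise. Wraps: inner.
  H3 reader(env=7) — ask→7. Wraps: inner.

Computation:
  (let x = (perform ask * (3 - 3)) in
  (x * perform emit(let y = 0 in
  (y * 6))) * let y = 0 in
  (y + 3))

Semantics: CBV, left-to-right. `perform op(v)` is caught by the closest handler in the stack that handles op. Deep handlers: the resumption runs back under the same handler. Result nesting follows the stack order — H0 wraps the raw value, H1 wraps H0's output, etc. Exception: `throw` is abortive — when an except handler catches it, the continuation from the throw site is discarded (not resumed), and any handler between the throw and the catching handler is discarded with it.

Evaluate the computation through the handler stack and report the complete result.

Evaluation trace:
ask @ H3 ⇒ 7
emit(0) @ H1 ⇒ out+=0
H0 returns (0, 3)
H1 returns [0, (0, 3)]
H2 returns [0, (0, 3)]
H3 returns [0, (0, 3)]
= [0, (0, 3)]

Answer: [0, (0, 3)]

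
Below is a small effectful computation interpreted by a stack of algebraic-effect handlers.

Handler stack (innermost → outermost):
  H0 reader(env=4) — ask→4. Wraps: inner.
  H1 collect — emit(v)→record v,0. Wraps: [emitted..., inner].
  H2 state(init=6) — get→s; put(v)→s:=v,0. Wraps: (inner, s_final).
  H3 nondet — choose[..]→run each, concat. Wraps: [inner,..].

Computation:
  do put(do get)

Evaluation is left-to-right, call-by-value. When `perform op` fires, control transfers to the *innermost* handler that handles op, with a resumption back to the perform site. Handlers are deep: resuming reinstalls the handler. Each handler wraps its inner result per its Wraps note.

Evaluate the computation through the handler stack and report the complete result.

Answer: [([0], 6)]

Evaluation trace:
get @ H2 ⇒ 6
put(6) @ H2 ⇒ s:=6
H0 returns 0
H1 returns [0]
H2 returns ([0], 6)
H3 returns [([0], 6)]
= [([0], 6)]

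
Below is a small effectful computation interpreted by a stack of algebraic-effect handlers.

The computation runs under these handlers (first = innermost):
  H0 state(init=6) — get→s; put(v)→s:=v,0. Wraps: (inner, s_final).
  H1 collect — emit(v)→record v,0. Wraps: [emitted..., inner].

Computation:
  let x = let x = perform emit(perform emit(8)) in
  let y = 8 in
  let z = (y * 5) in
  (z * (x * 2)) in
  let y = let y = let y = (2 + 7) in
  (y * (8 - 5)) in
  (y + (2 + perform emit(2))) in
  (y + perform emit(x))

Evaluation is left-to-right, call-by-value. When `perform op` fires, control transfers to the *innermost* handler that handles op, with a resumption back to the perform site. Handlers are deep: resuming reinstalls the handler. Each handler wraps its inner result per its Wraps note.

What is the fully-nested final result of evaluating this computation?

Answer: [8, 0, 2, 0, (29, 6)]

Working:
emit(8) @ H1 ⇒ out+=8
emit(0) @ H1 ⇒ out+=0
emit(2) @ H1 ⇒ out+=2
emit(0) @ H1 ⇒ out+=0
H0 returns (29, 6)
H1 returns [8, 0, 2, 0, (29, 6)]
= [8, 0, 2, 0, (29, 6)]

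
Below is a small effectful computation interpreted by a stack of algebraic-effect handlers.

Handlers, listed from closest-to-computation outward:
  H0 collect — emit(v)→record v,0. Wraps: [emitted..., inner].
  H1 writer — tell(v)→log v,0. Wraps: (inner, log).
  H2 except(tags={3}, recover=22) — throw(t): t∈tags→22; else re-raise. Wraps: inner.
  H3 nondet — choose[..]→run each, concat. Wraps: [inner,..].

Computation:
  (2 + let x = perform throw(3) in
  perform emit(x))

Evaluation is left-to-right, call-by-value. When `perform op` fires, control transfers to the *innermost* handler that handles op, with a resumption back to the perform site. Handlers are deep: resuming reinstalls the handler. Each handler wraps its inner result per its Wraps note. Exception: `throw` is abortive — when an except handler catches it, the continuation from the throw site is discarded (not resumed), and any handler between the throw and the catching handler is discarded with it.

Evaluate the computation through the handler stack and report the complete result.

Working:
throw(3) @ H2 caught ⇒ 22
H3 returns [22]
= [22]

Answer: [22]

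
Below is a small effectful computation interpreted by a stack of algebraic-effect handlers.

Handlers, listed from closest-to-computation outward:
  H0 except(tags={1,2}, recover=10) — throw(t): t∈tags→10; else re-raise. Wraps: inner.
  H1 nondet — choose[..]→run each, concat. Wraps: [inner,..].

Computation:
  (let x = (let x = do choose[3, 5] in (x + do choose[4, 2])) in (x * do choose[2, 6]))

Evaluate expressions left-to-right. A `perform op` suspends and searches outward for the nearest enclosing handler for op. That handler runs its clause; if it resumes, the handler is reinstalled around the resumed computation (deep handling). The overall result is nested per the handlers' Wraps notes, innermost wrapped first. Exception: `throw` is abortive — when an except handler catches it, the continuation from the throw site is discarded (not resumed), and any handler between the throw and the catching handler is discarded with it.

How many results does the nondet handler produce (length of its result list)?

Answer: 8

Evaluation trace:
choose[3, 5] @ H1
  branch[0] choose=3:
    choose[4, 2] @ H1
      branch[0] choose=4:
        choose[2, 6] @ H1
          branch[0] choose=2:
            H0 returns 14
            H1 returns [14]
          branch[1] choose=6:
            H0 returns 42
            H1 returns [42]
      branch[1] choose=2:
        choose[2, 6] @ H1
          branch[0] choose=2:
            H0 returns 10
            H1 returns [10]
          branch[1] choose=6:
            H0 returns 30
            H1 returns [30]
  branch[1] choose=5:
    choose[4, 2] @ H1
      branch[0] choose=4:
        choose[2, 6] @ H1
          branch[0] choose=2:
            H0 returns 18
            H1 returns [18]
          branch[1] choose=6:
            H0 returns 54
            H1 returns [54]
      branch[1] choose=2:
        choose[2, 6] @ H1
          branch[0] choose=2:
            H0 returns 14
            H1 returns [14]
          branch[1] choose=6:
            H0 returns 42
            H1 returns [42]
= [14, 42, 10, 30, 18, 54, 14, 42]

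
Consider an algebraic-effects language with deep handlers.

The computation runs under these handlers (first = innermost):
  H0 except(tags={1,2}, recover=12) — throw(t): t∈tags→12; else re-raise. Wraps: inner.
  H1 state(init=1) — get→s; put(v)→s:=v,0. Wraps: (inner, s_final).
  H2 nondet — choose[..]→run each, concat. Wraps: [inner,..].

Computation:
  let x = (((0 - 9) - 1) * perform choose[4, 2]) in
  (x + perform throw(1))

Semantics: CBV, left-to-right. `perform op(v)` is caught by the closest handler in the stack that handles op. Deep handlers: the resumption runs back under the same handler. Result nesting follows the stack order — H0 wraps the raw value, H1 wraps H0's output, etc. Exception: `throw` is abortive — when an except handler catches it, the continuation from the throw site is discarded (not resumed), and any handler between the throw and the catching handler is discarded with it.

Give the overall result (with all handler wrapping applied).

Working:
choose[4, 2] @ H2
  branch[0] choose=4:
    throw(1) @ H0 caught ⇒ 12
    H1 returns (12, 1)
    H2 returns [(12, 1)]
  branch[1] choose=2:
    throw(1) @ H0 caught ⇒ 12
    H1 returns (12, 1)
    H2 returns [(12, 1)]
= [(12, 1), (12, 1)]

Answer: [(12, 1), (12, 1)]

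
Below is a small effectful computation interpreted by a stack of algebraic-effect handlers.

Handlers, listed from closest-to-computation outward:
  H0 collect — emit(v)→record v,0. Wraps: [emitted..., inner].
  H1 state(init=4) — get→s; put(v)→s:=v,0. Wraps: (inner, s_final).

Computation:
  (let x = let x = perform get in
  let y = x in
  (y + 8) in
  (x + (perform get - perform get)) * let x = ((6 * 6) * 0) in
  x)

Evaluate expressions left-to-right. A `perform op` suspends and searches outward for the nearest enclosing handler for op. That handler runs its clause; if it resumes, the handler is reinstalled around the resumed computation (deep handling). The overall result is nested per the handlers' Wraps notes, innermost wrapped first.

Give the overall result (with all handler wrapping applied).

Answer: ([0], 4)

Evaluation trace:
get @ H1 ⇒ 4
get @ H1 ⇒ 4
get @ H1 ⇒ 4
H0 returns [0]
H1 returns ([0], 4)
= ([0], 4)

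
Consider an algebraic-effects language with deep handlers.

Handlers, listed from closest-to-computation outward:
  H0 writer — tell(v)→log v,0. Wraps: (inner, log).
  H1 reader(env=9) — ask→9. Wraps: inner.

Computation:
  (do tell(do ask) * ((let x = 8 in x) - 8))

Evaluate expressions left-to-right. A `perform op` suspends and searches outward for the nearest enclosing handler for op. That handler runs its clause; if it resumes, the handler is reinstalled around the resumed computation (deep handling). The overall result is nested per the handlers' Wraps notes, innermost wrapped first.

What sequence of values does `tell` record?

Step-by-step:
ask @ H1 ⇒ 9
tell(9) @ H0 ⇒ log+=9
H0 returns (0, (9))
H1 returns (0, (9))
= (0, (9))

Answer: (9)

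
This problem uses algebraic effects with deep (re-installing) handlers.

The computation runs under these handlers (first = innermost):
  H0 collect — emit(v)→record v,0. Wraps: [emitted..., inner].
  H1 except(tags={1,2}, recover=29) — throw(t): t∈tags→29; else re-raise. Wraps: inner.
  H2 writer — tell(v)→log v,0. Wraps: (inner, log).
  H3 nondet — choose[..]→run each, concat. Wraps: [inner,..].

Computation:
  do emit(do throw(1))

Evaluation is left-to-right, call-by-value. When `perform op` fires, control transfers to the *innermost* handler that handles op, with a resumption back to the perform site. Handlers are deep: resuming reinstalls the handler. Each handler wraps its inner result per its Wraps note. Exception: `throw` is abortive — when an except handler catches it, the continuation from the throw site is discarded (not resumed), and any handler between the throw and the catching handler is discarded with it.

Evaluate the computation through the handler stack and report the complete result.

Evaluation trace:
throw(1) @ H1 caught ⇒ 29
H2 returns (29, ())
H3 returns [(29, ())]
= [(29, ())]

Answer: [(29, ())]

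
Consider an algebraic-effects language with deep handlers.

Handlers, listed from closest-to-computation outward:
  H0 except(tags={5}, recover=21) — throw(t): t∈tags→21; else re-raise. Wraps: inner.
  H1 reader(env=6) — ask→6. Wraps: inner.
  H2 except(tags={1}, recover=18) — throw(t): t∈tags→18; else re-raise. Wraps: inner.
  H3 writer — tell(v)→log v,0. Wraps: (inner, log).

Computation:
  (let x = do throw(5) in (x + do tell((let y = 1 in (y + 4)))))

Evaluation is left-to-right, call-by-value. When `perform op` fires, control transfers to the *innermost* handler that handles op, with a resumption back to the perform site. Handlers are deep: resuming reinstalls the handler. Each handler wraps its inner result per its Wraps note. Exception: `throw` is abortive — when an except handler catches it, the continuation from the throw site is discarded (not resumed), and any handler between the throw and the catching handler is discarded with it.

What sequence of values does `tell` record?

Working:
throw(5) @ H0 caught ⇒ 21
H1 returns 21
H2 returns 21
H3 returns (21, ())
= (21, ())

Answer: ()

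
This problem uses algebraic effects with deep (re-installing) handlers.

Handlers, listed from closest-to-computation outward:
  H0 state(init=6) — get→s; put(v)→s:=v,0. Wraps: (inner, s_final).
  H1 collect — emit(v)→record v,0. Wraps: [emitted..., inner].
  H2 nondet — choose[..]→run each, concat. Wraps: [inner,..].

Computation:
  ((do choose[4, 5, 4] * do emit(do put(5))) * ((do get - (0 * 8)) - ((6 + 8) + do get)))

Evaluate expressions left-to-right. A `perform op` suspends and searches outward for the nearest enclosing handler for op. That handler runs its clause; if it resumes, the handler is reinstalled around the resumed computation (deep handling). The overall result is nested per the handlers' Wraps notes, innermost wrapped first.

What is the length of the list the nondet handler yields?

Working:
choose[4, 5, 4] @ H2
  branch[0] choose=4:
    put(5) @ H0 ⇒ s:=5
    emit(0) @ H1 ⇒ out+=0
    get @ H0 ⇒ 5
    get @ H0 ⇒ 5
    H0 returns (0, 5)
    H1 returns [0, (0, 5)]
    H2 returns [[0, (0, 5)]]
  branch[1] choose=5:
    put(5) @ H0 ⇒ s:=5
    emit(0) @ H1 ⇒ out+=0
    get @ H0 ⇒ 5
    get @ H0 ⇒ 5
    H0 returns (0, 5)
    H1 returns [0, (0, 5)]
    H2 returns [[0, (0, 5)]]
  branch[2] choose=4:
    put(5) @ H0 ⇒ s:=5
    emit(0) @ H1 ⇒ out+=0
    get @ H0 ⇒ 5
    get @ H0 ⇒ 5
    H0 returns (0, 5)
    H1 returns [0, (0, 5)]
    H2 returns [[0, (0, 5)]]
= [[0, (0, 5)], [0, (0, 5)], [0, (0, 5)]]

Answer: 3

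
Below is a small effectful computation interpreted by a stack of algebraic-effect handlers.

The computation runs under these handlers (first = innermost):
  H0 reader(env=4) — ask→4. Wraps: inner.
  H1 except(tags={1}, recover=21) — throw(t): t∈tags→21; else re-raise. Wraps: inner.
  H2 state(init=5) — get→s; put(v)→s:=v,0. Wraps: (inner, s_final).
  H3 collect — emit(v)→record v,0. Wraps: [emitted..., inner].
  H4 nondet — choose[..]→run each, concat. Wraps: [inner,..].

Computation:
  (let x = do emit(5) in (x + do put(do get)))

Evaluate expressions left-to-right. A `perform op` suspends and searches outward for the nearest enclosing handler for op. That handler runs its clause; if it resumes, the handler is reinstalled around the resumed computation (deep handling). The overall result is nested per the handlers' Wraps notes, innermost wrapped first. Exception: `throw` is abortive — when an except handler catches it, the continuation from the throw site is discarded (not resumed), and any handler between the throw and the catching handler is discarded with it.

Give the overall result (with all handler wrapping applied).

Working:
emit(5) @ H3 ⇒ out+=5
get @ H2 ⇒ 5
put(5) @ H2 ⇒ s:=5
H0 returns 0
H1 returns 0
H2 returns (0, 5)
H3 returns [5, (0, 5)]
H4 returns [[5, (0, 5)]]
= [[5, (0, 5)]]

Answer: [[5, (0, 5)]]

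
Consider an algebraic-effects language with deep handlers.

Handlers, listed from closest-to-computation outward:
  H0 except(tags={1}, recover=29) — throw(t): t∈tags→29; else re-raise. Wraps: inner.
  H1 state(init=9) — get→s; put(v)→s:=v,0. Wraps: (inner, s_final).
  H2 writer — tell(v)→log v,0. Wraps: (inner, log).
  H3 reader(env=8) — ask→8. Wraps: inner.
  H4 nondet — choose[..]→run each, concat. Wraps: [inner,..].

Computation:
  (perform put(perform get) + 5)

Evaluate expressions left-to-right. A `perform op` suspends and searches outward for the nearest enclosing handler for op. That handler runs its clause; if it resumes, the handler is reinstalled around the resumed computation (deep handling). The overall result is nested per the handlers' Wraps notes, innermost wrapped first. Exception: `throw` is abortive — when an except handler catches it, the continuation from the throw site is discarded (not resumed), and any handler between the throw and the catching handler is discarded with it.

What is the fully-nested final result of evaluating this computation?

Answer: [((5, 9), ())]

Working:
get @ H1 ⇒ 9
put(9) @ H1 ⇒ s:=9
H0 returns 5
H1 returns (5, 9)
H2 returns ((5, 9), ())
H3 returns ((5, 9), ())
H4 returns [((5, 9), ())]
= [((5, 9), ())]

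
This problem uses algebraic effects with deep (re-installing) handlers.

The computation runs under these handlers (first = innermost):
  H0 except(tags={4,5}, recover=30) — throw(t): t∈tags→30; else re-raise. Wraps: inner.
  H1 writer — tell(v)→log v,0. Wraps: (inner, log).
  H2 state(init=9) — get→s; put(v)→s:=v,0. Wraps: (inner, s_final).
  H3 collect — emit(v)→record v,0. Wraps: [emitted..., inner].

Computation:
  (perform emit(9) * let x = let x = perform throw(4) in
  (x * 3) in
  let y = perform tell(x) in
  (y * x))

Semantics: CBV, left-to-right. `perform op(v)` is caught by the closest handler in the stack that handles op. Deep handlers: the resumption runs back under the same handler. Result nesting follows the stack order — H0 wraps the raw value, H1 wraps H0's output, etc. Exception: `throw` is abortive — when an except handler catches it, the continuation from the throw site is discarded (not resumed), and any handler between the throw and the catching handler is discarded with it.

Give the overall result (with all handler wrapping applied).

Evaluation trace:
emit(9) @ H3 ⇒ out+=9
throw(4) @ H0 caught ⇒ 30
H1 returns (30, ())
H2 returns ((30, ()), 9)
H3 returns [9, ((30, ()), 9)]
= [9, ((30, ()), 9)]

Answer: [9, ((30, ()), 9)]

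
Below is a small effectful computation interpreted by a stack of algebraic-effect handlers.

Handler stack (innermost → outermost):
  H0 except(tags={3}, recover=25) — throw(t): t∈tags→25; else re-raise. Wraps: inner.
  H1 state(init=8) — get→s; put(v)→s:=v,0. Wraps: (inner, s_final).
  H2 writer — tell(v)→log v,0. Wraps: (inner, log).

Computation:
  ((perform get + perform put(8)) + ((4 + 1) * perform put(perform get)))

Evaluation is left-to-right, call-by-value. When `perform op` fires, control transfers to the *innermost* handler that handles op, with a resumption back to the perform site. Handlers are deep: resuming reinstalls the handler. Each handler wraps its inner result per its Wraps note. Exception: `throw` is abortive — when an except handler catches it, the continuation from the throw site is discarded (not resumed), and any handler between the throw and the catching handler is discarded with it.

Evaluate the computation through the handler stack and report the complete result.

Evaluation trace:
get @ H1 ⇒ 8
put(8) @ H1 ⇒ s:=8
get @ H1 ⇒ 8
put(8) @ H1 ⇒ s:=8
H0 returns 8
H1 returns (8, 8)
H2 returns ((8, 8), ())
= ((8, 8), ())

Answer: ((8, 8), ())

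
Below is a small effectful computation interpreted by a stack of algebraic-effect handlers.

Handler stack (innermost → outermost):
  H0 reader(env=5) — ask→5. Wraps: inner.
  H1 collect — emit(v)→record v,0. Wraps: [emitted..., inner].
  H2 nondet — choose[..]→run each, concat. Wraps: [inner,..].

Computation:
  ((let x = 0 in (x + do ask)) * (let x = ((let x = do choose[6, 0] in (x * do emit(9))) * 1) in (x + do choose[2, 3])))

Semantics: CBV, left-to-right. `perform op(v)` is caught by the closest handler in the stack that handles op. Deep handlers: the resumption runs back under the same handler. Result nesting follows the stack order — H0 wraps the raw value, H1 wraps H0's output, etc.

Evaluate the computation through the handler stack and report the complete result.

Answer: [[9, 10], [9, 15], [9, 10], [9, 15]]

Step-by-step:
ask @ H0 ⇒ 5
choose[6, 0] @ H2
  branch[0] choose=6:
    emit(9) @ H1 ⇒ out+=9
    choose[2, 3] @ H2
      branch[0] choose=2:
        H0 returns 10
        H1 returns [9, 10]
        H2 returns [[9, 10]]
      branch[1] choose=3:
        H0 returns 15
        H1 returns [9, 15]
        H2 returns [[9, 15]]
  branch[1] choose=0:
    emit(9) @ H1 ⇒ out+=9
    choose[2, 3] @ H2
      branch[0] choose=2:
        H0 returns 10
        H1 returns [9, 10]
        H2 returns [[9, 10]]
      branch[1] choose=3:
        H0 returns 15
        H1 returns [9, 15]
        H2 returns [[9, 15]]
= [[9, 10], [9, 15], [9, 10], [9, 15]]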